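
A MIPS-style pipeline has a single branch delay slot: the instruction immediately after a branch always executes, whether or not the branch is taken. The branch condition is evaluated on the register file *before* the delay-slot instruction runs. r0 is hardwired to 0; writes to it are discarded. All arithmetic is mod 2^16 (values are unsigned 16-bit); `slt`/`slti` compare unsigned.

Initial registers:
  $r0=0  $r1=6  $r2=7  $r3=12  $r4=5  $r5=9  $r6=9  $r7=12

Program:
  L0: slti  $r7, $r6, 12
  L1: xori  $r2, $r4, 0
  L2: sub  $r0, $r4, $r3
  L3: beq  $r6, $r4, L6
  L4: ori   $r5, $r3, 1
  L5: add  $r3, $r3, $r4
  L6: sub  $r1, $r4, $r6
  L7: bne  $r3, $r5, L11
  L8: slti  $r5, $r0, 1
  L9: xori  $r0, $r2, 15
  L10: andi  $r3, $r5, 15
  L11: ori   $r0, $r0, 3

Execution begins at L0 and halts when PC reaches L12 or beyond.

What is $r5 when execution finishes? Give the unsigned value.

1

[0] slti  $r7, $r6, 12  →  {$r0:0, $r1:6, $r2:7, $r3:12, $r4:5, $r5:9, $r6:9, $r7:1}
[1] xori  $r2, $r4, 0  →  {$r0:0, $r1:6, $r2:5, $r3:12, $r4:5, $r5:9, $r6:9, $r7:1}
[2] sub  $r0, $r4, $r3  →  {$r0:0, $r1:6, $r2:5, $r3:12, $r4:5, $r5:9, $r6:9, $r7:1}
[3] beq  $r6, $r4, L6  →  {$r0:0, $r1:6, $r2:5, $r3:12, $r4:5, $r5:9, $r6:9, $r7:1}  ⟨branch fallthrough⟩
[4] ori   $r5, $r3, 1  →  {$r0:0, $r1:6, $r2:5, $r3:12, $r4:5, $r5:13, $r6:9, $r7:1}
[5] add  $r3, $r3, $r4  →  {$r0:0, $r1:6, $r2:5, $r3:17, $r4:5, $r5:13, $r6:9, $r7:1}
[6] sub  $r1, $r4, $r6  →  {$r0:0, $r1:65532, $r2:5, $r3:17, $r4:5, $r5:13, $r6:9, $r7:1}
[7] bne  $r3, $r5, L11  →  {$r0:0, $r1:65532, $r2:5, $r3:17, $r4:5, $r5:13, $r6:9, $r7:1}  ⟨branch taken⟩
[8] slti  $r5, $r0, 1  →  {$r0:0, $r1:65532, $r2:5, $r3:17, $r4:5, $r5:1, $r6:9, $r7:1}
[11] ori   $r0, $r0, 3  →  {$r0:0, $r1:65532, $r2:5, $r3:17, $r4:5, $r5:1, $r6:9, $r7:1}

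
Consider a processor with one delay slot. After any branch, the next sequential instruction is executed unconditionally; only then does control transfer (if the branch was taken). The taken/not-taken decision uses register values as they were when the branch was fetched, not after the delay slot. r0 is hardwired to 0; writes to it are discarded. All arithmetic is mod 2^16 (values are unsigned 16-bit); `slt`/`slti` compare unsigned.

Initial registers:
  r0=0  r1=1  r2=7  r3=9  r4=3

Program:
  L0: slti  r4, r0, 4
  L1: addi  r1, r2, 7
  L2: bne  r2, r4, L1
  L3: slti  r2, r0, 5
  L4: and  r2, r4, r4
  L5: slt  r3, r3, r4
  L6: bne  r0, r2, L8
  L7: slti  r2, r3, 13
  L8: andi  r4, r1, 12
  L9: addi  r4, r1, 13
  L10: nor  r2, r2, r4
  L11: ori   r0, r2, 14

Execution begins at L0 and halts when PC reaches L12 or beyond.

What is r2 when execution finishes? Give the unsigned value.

#0 slti  r4, r0, 4 ; 0/1/7/9/1
#1 addi  r1, r2, 7 ; 0/14/7/9/1
#2 bne  r2, r4, L1 ; 0/14/7/9/1 ; →target
#3 slti  r2, r0, 5 ; 0/14/1/9/1
#1 addi  r1, r2, 7 ; 0/8/1/9/1
#2 bne  r2, r4, L1 ; 0/8/1/9/1 ; →fallthru
#3 slti  r2, r0, 5 ; 0/8/1/9/1
#4 and  r2, r4, r4 ; 0/8/1/9/1
#5 slt  r3, r3, r4 ; 0/8/1/0/1
#6 bne  r0, r2, L8 ; 0/8/1/0/1 ; →target
#7 slti  r2, r3, 13 ; 0/8/1/0/1
#8 andi  r4, r1, 12 ; 0/8/1/0/8
#9 addi  r4, r1, 13 ; 0/8/1/0/21
#10 nor  r2, r2, r4 ; 0/8/65514/0/21
#11 ori   r0, r2, 14 ; 0/8/65514/0/21

65514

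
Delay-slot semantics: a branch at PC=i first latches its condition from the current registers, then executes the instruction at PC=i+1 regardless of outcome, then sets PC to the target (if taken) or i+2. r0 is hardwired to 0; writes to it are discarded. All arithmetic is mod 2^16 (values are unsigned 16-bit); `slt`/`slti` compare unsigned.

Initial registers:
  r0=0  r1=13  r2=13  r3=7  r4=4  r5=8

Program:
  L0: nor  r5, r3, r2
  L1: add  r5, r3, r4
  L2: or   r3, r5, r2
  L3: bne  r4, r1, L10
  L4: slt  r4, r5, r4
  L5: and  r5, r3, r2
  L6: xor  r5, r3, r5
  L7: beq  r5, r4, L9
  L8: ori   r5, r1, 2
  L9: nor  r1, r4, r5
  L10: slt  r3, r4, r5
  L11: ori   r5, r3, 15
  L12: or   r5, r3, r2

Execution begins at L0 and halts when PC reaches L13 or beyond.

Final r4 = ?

#0 nor  r5, r3, r2 ; 0/13/13/7/4/65520
#1 add  r5, r3, r4 ; 0/13/13/7/4/11
#2 or   r3, r5, r2 ; 0/13/13/15/4/11
#3 bne  r4, r1, L10 ; 0/13/13/15/4/11 ; →target
#4 slt  r4, r5, r4 ; 0/13/13/15/0/11
#10 slt  r3, r4, r5 ; 0/13/13/1/0/11
#11 ori   r5, r3, 15 ; 0/13/13/1/0/15
#12 or   r5, r3, r2 ; 0/13/13/1/0/13

0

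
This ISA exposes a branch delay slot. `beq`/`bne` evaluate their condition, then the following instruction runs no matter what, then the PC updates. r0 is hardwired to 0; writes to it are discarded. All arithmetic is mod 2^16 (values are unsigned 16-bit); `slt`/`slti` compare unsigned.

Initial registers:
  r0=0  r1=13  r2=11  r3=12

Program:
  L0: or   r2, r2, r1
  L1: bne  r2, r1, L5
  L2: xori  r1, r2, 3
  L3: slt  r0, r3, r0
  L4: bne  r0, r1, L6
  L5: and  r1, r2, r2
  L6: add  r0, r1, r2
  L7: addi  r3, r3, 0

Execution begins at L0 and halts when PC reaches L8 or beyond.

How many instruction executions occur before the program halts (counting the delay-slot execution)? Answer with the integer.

[0] or   r2, r2, r1  →  {r0:0, r1:13, r2:15, r3:12}
[1] bne  r2, r1, L5  →  {r0:0, r1:13, r2:15, r3:12}  ⟨branch taken⟩
[2] xori  r1, r2, 3  →  {r0:0, r1:12, r2:15, r3:12}
[5] and  r1, r2, r2  →  {r0:0, r1:15, r2:15, r3:12}
[6] add  r0, r1, r2  →  {r0:0, r1:15, r2:15, r3:12}
[7] addi  r3, r3, 0  →  {r0:0, r1:15, r2:15, r3:12}

6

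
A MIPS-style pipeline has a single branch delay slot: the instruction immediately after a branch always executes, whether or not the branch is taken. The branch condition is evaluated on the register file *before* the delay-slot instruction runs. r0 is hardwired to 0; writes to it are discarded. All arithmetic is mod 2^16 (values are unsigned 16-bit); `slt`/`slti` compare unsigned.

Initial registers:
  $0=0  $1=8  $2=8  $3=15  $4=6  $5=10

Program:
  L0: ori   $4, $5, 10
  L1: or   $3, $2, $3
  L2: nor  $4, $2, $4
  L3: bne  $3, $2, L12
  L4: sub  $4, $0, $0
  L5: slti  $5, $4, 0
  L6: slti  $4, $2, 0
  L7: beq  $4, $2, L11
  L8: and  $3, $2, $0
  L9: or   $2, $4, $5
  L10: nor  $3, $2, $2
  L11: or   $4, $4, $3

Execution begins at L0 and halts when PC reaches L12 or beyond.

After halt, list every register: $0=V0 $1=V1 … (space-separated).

$0=0 $1=8 $2=8 $3=15 $4=0 $5=10

PC=0  ori   $4, $5, 10       | $0=0 $1=8 $2=8 $3=15 $4=10 $5=10
PC=1  or   $3, $2, $3        | $0=0 $1=8 $2=8 $3=15 $4=10 $5=10
PC=2  nor  $4, $2, $4        | $0=0 $1=8 $2=8 $3=15 $4=65525 $5=10
PC=3  bne  $3, $2, L12       | $0=0 $1=8 $2=8 $3=15 $4=65525 $5=10  [TAKEN]
PC=4  sub  $4, $0, $0        | $0=0 $1=8 $2=8 $3=15 $4=0 $5=10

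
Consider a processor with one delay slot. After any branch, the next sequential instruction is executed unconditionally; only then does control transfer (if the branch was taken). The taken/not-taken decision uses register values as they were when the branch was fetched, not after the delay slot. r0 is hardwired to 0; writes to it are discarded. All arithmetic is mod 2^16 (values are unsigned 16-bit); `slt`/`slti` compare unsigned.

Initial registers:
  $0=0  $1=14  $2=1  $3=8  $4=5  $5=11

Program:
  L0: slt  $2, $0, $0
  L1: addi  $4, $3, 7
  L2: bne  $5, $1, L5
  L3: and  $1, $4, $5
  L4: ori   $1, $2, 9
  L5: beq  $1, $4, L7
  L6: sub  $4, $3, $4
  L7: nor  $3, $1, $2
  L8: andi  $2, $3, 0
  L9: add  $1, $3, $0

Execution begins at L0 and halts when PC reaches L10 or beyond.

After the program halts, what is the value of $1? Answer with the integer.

  step pc=0: slt  $2, $0, $0  regs=(0,14,0,8,5,11)
  step pc=1: addi  $4, $3, 7  regs=(0,14,0,8,15,11)
  step pc=2: bne  $5, $1, L5  cond=T  regs=(0,14,0,8,15,11)
  step pc=3: and  $1, $4, $5  regs=(0,11,0,8,15,11)
  step pc=5: beq  $1, $4, L7  cond=F  regs=(0,11,0,8,15,11)
  step pc=6: sub  $4, $3, $4  regs=(0,11,0,8,65529,11)
  step pc=7: nor  $3, $1, $2  regs=(0,11,0,65524,65529,11)
  step pc=8: andi  $2, $3, 0  regs=(0,11,0,65524,65529,11)
  step pc=9: add  $1, $3, $0  regs=(0,65524,0,65524,65529,11)

65524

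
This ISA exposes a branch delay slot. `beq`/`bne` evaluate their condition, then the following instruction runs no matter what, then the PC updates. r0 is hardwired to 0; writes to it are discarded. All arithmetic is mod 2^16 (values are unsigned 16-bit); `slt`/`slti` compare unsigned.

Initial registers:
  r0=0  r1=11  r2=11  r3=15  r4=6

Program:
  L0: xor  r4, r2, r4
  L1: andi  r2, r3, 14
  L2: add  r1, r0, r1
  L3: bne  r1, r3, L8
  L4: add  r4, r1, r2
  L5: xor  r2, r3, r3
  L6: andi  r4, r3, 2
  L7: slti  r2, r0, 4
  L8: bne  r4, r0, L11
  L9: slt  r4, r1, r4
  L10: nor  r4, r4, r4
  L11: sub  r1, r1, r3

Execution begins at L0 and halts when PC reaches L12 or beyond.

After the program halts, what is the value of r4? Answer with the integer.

1

  step pc=0: xor  r4, r2, r4  regs=(0,11,11,15,13)
  step pc=1: andi  r2, r3, 14  regs=(0,11,14,15,13)
  step pc=2: add  r1, r0, r1  regs=(0,11,14,15,13)
  step pc=3: bne  r1, r3, L8  cond=T  regs=(0,11,14,15,13)
  step pc=4: add  r4, r1, r2  regs=(0,11,14,15,25)
  step pc=8: bne  r4, r0, L11  cond=T  regs=(0,11,14,15,25)
  step pc=9: slt  r4, r1, r4  regs=(0,11,14,15,1)
  step pc=11: sub  r1, r1, r3  regs=(0,65532,14,15,1)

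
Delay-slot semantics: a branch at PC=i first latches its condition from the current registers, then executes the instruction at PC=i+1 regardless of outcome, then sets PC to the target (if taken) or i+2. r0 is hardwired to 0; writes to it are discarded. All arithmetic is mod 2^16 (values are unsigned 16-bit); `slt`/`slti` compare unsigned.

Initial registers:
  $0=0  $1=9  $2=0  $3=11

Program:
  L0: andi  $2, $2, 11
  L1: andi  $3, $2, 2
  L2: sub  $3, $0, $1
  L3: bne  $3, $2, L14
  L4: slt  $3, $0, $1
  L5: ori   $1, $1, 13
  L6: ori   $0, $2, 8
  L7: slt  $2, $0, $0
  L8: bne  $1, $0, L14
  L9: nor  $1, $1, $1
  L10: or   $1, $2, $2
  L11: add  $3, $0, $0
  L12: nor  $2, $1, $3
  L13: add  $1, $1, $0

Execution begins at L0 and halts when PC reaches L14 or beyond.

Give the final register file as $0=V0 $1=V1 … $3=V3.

#0 andi  $2, $2, 11 ; 0/9/0/11
#1 andi  $3, $2, 2 ; 0/9/0/0
#2 sub  $3, $0, $1 ; 0/9/0/65527
#3 bne  $3, $2, L14 ; 0/9/0/65527 ; →target
#4 slt  $3, $0, $1 ; 0/9/0/1

$0=0 $1=9 $2=0 $3=1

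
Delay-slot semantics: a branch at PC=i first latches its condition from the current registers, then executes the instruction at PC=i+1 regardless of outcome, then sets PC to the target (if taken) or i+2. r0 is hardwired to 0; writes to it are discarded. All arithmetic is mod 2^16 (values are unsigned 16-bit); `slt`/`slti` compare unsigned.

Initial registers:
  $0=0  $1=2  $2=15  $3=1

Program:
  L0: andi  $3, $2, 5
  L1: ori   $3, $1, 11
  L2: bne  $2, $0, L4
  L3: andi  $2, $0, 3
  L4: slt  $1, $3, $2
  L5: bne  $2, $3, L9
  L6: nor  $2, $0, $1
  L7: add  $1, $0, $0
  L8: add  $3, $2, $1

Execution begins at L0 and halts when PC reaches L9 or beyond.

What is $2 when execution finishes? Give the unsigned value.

65535

PC=0  andi  $3, $2, 5        | $0=0 $1=2 $2=15 $3=5
PC=1  ori   $3, $1, 11       | $0=0 $1=2 $2=15 $3=11
PC=2  bne  $2, $0, L4        | $0=0 $1=2 $2=15 $3=11  [TAKEN]
PC=3  andi  $2, $0, 3        | $0=0 $1=2 $2=0 $3=11
PC=4  slt  $1, $3, $2        | $0=0 $1=0 $2=0 $3=11
PC=5  bne  $2, $3, L9        | $0=0 $1=0 $2=0 $3=11  [TAKEN]
PC=6  nor  $2, $0, $1        | $0=0 $1=0 $2=65535 $3=11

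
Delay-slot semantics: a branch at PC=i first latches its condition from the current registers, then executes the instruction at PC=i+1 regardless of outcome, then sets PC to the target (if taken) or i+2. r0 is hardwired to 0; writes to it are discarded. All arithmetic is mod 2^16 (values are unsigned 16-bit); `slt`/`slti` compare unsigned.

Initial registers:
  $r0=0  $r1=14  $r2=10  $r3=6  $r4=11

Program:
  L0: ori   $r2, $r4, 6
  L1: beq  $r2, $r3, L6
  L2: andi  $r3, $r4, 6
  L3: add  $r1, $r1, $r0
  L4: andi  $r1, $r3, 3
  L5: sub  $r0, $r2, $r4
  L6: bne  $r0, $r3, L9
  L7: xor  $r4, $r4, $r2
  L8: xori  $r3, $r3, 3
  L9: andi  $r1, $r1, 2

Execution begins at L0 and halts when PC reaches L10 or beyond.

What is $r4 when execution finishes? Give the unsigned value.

[0] ori   $r2, $r4, 6  →  {$r0:0, $r1:14, $r2:15, $r3:6, $r4:11}
[1] beq  $r2, $r3, L6  →  {$r0:0, $r1:14, $r2:15, $r3:6, $r4:11}  ⟨branch fallthrough⟩
[2] andi  $r3, $r4, 6  →  {$r0:0, $r1:14, $r2:15, $r3:2, $r4:11}
[3] add  $r1, $r1, $r0  →  {$r0:0, $r1:14, $r2:15, $r3:2, $r4:11}
[4] andi  $r1, $r3, 3  →  {$r0:0, $r1:2, $r2:15, $r3:2, $r4:11}
[5] sub  $r0, $r2, $r4  →  {$r0:0, $r1:2, $r2:15, $r3:2, $r4:11}
[6] bne  $r0, $r3, L9  →  {$r0:0, $r1:2, $r2:15, $r3:2, $r4:11}  ⟨branch taken⟩
[7] xor  $r4, $r4, $r2  →  {$r0:0, $r1:2, $r2:15, $r3:2, $r4:4}
[9] andi  $r1, $r1, 2  →  {$r0:0, $r1:2, $r2:15, $r3:2, $r4:4}

4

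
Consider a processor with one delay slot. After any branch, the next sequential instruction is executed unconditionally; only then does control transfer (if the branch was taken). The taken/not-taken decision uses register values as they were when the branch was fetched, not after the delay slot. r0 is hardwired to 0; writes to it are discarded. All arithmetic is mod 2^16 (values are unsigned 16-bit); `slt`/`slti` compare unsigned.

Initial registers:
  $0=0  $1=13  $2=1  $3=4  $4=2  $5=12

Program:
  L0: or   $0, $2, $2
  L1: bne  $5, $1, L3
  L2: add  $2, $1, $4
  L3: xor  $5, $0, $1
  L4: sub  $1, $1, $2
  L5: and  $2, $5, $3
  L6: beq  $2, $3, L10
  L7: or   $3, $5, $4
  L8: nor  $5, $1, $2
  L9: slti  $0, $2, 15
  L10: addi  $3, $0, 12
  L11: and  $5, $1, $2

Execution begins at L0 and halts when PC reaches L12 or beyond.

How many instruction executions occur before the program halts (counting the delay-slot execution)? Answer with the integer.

PC=0  or   $0, $2, $2        | $0=0 $1=13 $2=1 $3=4 $4=2 $5=12
PC=1  bne  $5, $1, L3        | $0=0 $1=13 $2=1 $3=4 $4=2 $5=12  [TAKEN]
PC=2  add  $2, $1, $4        | $0=0 $1=13 $2=15 $3=4 $4=2 $5=12
PC=3  xor  $5, $0, $1        | $0=0 $1=13 $2=15 $3=4 $4=2 $5=13
PC=4  sub  $1, $1, $2        | $0=0 $1=65534 $2=15 $3=4 $4=2 $5=13
PC=5  and  $2, $5, $3        | $0=0 $1=65534 $2=4 $3=4 $4=2 $5=13
PC=6  beq  $2, $3, L10       | $0=0 $1=65534 $2=4 $3=4 $4=2 $5=13  [TAKEN]
PC=7  or   $3, $5, $4        | $0=0 $1=65534 $2=4 $3=15 $4=2 $5=13
PC=10 addi  $3, $0, 12       | $0=0 $1=65534 $2=4 $3=12 $4=2 $5=13
PC=11 and  $5, $1, $2        | $0=0 $1=65534 $2=4 $3=12 $4=2 $5=4

10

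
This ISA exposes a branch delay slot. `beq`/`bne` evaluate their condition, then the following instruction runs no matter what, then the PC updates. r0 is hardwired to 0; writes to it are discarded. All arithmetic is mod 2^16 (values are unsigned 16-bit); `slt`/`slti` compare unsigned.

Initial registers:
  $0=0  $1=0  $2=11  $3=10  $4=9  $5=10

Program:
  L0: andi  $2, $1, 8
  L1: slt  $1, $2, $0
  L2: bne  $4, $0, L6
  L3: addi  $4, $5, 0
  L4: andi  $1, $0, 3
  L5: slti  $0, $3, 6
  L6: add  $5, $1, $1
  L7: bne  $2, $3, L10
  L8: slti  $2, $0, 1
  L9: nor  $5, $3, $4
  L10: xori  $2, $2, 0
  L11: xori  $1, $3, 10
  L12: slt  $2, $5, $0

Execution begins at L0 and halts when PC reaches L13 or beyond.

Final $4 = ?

[0] andi  $2, $1, 8  →  {$0:0, $1:0, $2:0, $3:10, $4:9, $5:10}
[1] slt  $1, $2, $0  →  {$0:0, $1:0, $2:0, $3:10, $4:9, $5:10}
[2] bne  $4, $0, L6  →  {$0:0, $1:0, $2:0, $3:10, $4:9, $5:10}  ⟨branch taken⟩
[3] addi  $4, $5, 0  →  {$0:0, $1:0, $2:0, $3:10, $4:10, $5:10}
[6] add  $5, $1, $1  →  {$0:0, $1:0, $2:0, $3:10, $4:10, $5:0}
[7] bne  $2, $3, L10  →  {$0:0, $1:0, $2:0, $3:10, $4:10, $5:0}  ⟨branch taken⟩
[8] slti  $2, $0, 1  →  {$0:0, $1:0, $2:1, $3:10, $4:10, $5:0}
[10] xori  $2, $2, 0  →  {$0:0, $1:0, $2:1, $3:10, $4:10, $5:0}
[11] xori  $1, $3, 10  →  {$0:0, $1:0, $2:1, $3:10, $4:10, $5:0}
[12] slt  $2, $5, $0  →  {$0:0, $1:0, $2:0, $3:10, $4:10, $5:0}

10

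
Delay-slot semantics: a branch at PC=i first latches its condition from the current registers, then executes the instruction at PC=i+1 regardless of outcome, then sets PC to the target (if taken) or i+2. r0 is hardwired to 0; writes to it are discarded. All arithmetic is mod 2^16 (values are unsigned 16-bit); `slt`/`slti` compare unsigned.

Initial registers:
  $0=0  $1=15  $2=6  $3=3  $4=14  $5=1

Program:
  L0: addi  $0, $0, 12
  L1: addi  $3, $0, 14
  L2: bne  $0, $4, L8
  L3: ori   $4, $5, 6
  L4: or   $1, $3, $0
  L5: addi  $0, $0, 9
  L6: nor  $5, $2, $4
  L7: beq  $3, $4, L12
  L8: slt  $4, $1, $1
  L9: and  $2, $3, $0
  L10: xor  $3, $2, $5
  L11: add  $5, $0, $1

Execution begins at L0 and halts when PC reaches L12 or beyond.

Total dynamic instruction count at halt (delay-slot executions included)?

  step pc=0: addi  $0, $0, 12  regs=(0,15,6,3,14,1)
  step pc=1: addi  $3, $0, 14  regs=(0,15,6,14,14,1)
  step pc=2: bne  $0, $4, L8  cond=T  regs=(0,15,6,14,14,1)
  step pc=3: ori   $4, $5, 6  regs=(0,15,6,14,7,1)
  step pc=8: slt  $4, $1, $1  regs=(0,15,6,14,0,1)
  step pc=9: and  $2, $3, $0  regs=(0,15,0,14,0,1)
  step pc=10: xor  $3, $2, $5  regs=(0,15,0,1,0,1)
  step pc=11: add  $5, $0, $1  regs=(0,15,0,1,0,15)

8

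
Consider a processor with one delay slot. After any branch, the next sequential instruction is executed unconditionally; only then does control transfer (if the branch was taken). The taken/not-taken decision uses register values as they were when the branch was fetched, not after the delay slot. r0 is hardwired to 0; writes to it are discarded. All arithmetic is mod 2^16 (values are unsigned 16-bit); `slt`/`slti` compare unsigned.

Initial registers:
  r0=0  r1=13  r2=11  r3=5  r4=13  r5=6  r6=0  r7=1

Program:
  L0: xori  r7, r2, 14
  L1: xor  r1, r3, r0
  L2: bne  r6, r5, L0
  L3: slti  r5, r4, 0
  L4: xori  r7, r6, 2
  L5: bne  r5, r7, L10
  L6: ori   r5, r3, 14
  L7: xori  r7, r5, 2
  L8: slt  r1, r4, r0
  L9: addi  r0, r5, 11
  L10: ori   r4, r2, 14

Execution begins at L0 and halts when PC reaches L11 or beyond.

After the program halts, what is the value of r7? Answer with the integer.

2

#0 xori  r7, r2, 14 ; 0/13/11/5/13/6/0/5
#1 xor  r1, r3, r0 ; 0/5/11/5/13/6/0/5
#2 bne  r6, r5, L0 ; 0/5/11/5/13/6/0/5 ; →target
#3 slti  r5, r4, 0 ; 0/5/11/5/13/0/0/5
#0 xori  r7, r2, 14 ; 0/5/11/5/13/0/0/5
#1 xor  r1, r3, r0 ; 0/5/11/5/13/0/0/5
#2 bne  r6, r5, L0 ; 0/5/11/5/13/0/0/5 ; →fallthru
#3 slti  r5, r4, 0 ; 0/5/11/5/13/0/0/5
#4 xori  r7, r6, 2 ; 0/5/11/5/13/0/0/2
#5 bne  r5, r7, L10 ; 0/5/11/5/13/0/0/2 ; →target
#6 ori   r5, r3, 14 ; 0/5/11/5/13/15/0/2
#10 ori   r4, r2, 14 ; 0/5/11/5/15/15/0/2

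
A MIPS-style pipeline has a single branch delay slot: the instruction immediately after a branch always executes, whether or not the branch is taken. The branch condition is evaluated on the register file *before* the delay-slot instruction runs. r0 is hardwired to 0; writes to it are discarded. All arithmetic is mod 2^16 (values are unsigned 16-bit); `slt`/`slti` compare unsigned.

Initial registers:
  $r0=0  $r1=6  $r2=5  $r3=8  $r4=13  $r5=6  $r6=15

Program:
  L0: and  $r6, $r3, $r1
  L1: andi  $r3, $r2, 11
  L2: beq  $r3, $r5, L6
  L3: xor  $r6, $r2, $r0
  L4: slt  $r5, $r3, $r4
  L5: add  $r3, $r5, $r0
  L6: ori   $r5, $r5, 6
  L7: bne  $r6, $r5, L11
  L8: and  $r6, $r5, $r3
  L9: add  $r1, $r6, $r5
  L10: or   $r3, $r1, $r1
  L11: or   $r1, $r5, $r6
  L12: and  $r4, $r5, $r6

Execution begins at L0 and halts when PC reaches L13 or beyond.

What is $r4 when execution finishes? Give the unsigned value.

PC=0  and  $r6, $r3, $r1     | $r0=0 $r1=6 $r2=5 $r3=8 $r4=13 $r5=6 $r6=0
PC=1  andi  $r3, $r2, 11     | $r0=0 $r1=6 $r2=5 $r3=1 $r4=13 $r5=6 $r6=0
PC=2  beq  $r3, $r5, L6      | $r0=0 $r1=6 $r2=5 $r3=1 $r4=13 $r5=6 $r6=0  [not taken]
PC=3  xor  $r6, $r2, $r0     | $r0=0 $r1=6 $r2=5 $r3=1 $r4=13 $r5=6 $r6=5
PC=4  slt  $r5, $r3, $r4     | $r0=0 $r1=6 $r2=5 $r3=1 $r4=13 $r5=1 $r6=5
PC=5  add  $r3, $r5, $r0     | $r0=0 $r1=6 $r2=5 $r3=1 $r4=13 $r5=1 $r6=5
PC=6  ori   $r5, $r5, 6      | $r0=0 $r1=6 $r2=5 $r3=1 $r4=13 $r5=7 $r6=5
PC=7  bne  $r6, $r5, L11     | $r0=0 $r1=6 $r2=5 $r3=1 $r4=13 $r5=7 $r6=5  [TAKEN]
PC=8  and  $r6, $r5, $r3     | $r0=0 $r1=6 $r2=5 $r3=1 $r4=13 $r5=7 $r6=1
PC=11 or   $r1, $r5, $r6     | $r0=0 $r1=7 $r2=5 $r3=1 $r4=13 $r5=7 $r6=1
PC=12 and  $r4, $r5, $r6     | $r0=0 $r1=7 $r2=5 $r3=1 $r4=1 $r5=7 $r6=1

1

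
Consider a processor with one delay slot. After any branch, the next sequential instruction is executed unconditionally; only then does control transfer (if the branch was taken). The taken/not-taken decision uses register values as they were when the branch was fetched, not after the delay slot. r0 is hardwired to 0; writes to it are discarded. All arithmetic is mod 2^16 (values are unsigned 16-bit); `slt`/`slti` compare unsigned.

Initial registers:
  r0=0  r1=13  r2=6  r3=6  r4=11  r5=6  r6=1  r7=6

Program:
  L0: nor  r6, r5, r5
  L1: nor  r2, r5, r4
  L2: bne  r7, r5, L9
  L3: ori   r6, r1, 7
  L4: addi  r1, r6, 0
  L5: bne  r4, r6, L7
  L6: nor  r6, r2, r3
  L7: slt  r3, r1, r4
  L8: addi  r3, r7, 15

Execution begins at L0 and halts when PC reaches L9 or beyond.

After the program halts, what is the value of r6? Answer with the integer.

[0] nor  r6, r5, r5  →  {r0:0, r1:13, r2:6, r3:6, r4:11, r5:6, r6:65529, r7:6}
[1] nor  r2, r5, r4  →  {r0:0, r1:13, r2:65520, r3:6, r4:11, r5:6, r6:65529, r7:6}
[2] bne  r7, r5, L9  →  {r0:0, r1:13, r2:65520, r3:6, r4:11, r5:6, r6:65529, r7:6}  ⟨branch fallthrough⟩
[3] ori   r6, r1, 7  →  {r0:0, r1:13, r2:65520, r3:6, r4:11, r5:6, r6:15, r7:6}
[4] addi  r1, r6, 0  →  {r0:0, r1:15, r2:65520, r3:6, r4:11, r5:6, r6:15, r7:6}
[5] bne  r4, r6, L7  →  {r0:0, r1:15, r2:65520, r3:6, r4:11, r5:6, r6:15, r7:6}  ⟨branch taken⟩
[6] nor  r6, r2, r3  →  {r0:0, r1:15, r2:65520, r3:6, r4:11, r5:6, r6:9, r7:6}
[7] slt  r3, r1, r4  →  {r0:0, r1:15, r2:65520, r3:0, r4:11, r5:6, r6:9, r7:6}
[8] addi  r3, r7, 15  →  {r0:0, r1:15, r2:65520, r3:21, r4:11, r5:6, r6:9, r7:6}

9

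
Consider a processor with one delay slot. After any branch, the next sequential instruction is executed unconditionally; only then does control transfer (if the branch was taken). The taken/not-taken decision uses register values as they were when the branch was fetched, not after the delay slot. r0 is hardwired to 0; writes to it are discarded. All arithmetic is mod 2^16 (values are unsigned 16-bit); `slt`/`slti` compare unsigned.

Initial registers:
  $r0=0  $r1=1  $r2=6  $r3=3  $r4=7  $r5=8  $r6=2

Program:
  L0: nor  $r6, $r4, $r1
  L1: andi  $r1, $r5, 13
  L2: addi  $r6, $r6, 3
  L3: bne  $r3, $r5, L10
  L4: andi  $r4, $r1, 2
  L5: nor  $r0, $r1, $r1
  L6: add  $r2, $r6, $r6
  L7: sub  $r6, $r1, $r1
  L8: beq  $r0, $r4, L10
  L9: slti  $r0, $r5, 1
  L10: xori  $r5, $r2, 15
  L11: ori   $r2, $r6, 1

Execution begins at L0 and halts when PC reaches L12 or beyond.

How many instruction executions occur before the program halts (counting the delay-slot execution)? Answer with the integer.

7

  step pc=0: nor  $r6, $r4, $r1  regs=(0,1,6,3,7,8,65528)
  step pc=1: andi  $r1, $r5, 13  regs=(0,8,6,3,7,8,65528)
  step pc=2: addi  $r6, $r6, 3  regs=(0,8,6,3,7,8,65531)
  step pc=3: bne  $r3, $r5, L10  cond=T  regs=(0,8,6,3,7,8,65531)
  step pc=4: andi  $r4, $r1, 2  regs=(0,8,6,3,0,8,65531)
  step pc=10: xori  $r5, $r2, 15  regs=(0,8,6,3,0,9,65531)
  step pc=11: ori   $r2, $r6, 1  regs=(0,8,65531,3,0,9,65531)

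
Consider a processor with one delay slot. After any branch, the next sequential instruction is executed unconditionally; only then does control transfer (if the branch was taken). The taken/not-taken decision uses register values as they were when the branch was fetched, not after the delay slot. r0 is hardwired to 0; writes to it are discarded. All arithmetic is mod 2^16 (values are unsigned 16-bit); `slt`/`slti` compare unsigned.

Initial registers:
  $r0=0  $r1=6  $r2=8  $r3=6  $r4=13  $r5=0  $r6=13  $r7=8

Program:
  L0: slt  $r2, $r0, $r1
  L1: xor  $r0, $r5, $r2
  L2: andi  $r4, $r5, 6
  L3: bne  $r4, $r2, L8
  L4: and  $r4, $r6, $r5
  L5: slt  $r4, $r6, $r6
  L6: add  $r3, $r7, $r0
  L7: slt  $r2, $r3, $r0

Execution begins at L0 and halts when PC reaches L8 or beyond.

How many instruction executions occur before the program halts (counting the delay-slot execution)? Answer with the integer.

5

  step pc=0: slt  $r2, $r0, $r1  regs=(0,6,1,6,13,0,13,8)
  step pc=1: xor  $r0, $r5, $r2  regs=(0,6,1,6,13,0,13,8)
  step pc=2: andi  $r4, $r5, 6  regs=(0,6,1,6,0,0,13,8)
  step pc=3: bne  $r4, $r2, L8  cond=T  regs=(0,6,1,6,0,0,13,8)
  step pc=4: and  $r4, $r6, $r5  regs=(0,6,1,6,0,0,13,8)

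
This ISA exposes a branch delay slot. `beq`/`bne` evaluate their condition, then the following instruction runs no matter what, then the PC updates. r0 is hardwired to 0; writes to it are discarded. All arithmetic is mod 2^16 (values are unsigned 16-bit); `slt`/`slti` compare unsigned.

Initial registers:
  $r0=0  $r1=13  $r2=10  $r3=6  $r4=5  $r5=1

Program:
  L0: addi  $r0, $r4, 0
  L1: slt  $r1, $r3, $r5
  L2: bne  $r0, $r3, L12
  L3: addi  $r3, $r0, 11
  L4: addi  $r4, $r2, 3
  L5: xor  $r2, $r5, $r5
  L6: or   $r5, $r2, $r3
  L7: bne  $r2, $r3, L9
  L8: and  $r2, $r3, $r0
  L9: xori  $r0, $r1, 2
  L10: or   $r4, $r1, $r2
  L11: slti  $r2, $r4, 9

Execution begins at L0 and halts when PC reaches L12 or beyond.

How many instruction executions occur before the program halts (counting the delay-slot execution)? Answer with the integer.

4

PC=0  addi  $r0, $r4, 0      | $r0=0 $r1=13 $r2=10 $r3=6 $r4=5 $r5=1
PC=1  slt  $r1, $r3, $r5     | $r0=0 $r1=0 $r2=10 $r3=6 $r4=5 $r5=1
PC=2  bne  $r0, $r3, L12     | $r0=0 $r1=0 $r2=10 $r3=6 $r4=5 $r5=1  [TAKEN]
PC=3  addi  $r3, $r0, 11     | $r0=0 $r1=0 $r2=10 $r3=11 $r4=5 $r5=1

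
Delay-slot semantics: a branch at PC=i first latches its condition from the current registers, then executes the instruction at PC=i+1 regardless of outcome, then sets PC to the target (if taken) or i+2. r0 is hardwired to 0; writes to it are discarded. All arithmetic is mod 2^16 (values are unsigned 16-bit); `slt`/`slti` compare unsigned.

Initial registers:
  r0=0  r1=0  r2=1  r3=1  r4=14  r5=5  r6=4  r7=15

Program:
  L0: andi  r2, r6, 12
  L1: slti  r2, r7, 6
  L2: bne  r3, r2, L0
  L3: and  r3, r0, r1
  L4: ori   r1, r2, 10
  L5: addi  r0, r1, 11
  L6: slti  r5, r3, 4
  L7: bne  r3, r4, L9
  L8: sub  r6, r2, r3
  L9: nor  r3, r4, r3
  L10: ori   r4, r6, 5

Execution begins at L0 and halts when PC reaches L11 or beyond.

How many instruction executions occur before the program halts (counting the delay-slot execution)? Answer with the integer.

#0 andi  r2, r6, 12 ; 0/0/4/1/14/5/4/15
#1 slti  r2, r7, 6 ; 0/0/0/1/14/5/4/15
#2 bne  r3, r2, L0 ; 0/0/0/1/14/5/4/15 ; →target
#3 and  r3, r0, r1 ; 0/0/0/0/14/5/4/15
#0 andi  r2, r6, 12 ; 0/0/4/0/14/5/4/15
#1 slti  r2, r7, 6 ; 0/0/0/0/14/5/4/15
#2 bne  r3, r2, L0 ; 0/0/0/0/14/5/4/15 ; →fallthru
#3 and  r3, r0, r1 ; 0/0/0/0/14/5/4/15
#4 ori   r1, r2, 10 ; 0/10/0/0/14/5/4/15
#5 addi  r0, r1, 11 ; 0/10/0/0/14/5/4/15
#6 slti  r5, r3, 4 ; 0/10/0/0/14/1/4/15
#7 bne  r3, r4, L9 ; 0/10/0/0/14/1/4/15 ; →target
#8 sub  r6, r2, r3 ; 0/10/0/0/14/1/0/15
#9 nor  r3, r4, r3 ; 0/10/0/65521/14/1/0/15
#10 ori   r4, r6, 5 ; 0/10/0/65521/5/1/0/15

15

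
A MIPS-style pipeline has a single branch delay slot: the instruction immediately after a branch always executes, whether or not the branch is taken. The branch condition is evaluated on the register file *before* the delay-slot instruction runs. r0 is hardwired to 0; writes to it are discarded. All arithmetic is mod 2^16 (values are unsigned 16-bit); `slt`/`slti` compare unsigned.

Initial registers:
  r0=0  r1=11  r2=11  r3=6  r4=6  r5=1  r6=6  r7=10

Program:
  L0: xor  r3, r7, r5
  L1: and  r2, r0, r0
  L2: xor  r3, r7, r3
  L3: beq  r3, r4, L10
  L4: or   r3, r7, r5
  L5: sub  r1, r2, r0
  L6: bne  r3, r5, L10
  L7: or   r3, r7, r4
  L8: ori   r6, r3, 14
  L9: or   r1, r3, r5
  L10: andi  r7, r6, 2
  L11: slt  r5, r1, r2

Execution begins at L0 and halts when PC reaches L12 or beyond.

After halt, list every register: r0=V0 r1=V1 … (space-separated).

r0=0 r1=0 r2=0 r3=14 r4=6 r5=0 r6=6 r7=2

[0] xor  r3, r7, r5  →  {r0:0, r1:11, r2:11, r3:11, r4:6, r5:1, r6:6, r7:10}
[1] and  r2, r0, r0  →  {r0:0, r1:11, r2:0, r3:11, r4:6, r5:1, r6:6, r7:10}
[2] xor  r3, r7, r3  →  {r0:0, r1:11, r2:0, r3:1, r4:6, r5:1, r6:6, r7:10}
[3] beq  r3, r4, L10  →  {r0:0, r1:11, r2:0, r3:1, r4:6, r5:1, r6:6, r7:10}  ⟨branch fallthrough⟩
[4] or   r3, r7, r5  →  {r0:0, r1:11, r2:0, r3:11, r4:6, r5:1, r6:6, r7:10}
[5] sub  r1, r2, r0  →  {r0:0, r1:0, r2:0, r3:11, r4:6, r5:1, r6:6, r7:10}
[6] bne  r3, r5, L10  →  {r0:0, r1:0, r2:0, r3:11, r4:6, r5:1, r6:6, r7:10}  ⟨branch taken⟩
[7] or   r3, r7, r4  →  {r0:0, r1:0, r2:0, r3:14, r4:6, r5:1, r6:6, r7:10}
[10] andi  r7, r6, 2  →  {r0:0, r1:0, r2:0, r3:14, r4:6, r5:1, r6:6, r7:2}
[11] slt  r5, r1, r2  →  {r0:0, r1:0, r2:0, r3:14, r4:6, r5:0, r6:6, r7:2}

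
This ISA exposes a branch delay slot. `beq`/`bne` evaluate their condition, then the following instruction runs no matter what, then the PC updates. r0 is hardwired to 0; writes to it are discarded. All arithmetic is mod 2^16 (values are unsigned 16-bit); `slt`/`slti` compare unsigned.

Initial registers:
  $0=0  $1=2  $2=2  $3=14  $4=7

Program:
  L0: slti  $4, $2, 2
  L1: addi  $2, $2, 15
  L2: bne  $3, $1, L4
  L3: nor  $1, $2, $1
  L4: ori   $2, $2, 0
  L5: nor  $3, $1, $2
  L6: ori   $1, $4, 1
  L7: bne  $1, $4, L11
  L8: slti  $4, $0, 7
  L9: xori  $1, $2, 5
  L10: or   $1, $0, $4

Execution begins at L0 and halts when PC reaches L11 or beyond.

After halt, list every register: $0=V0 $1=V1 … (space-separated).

PC=0  slti  $4, $2, 2        | $0=0 $1=2 $2=2 $3=14 $4=0
PC=1  addi  $2, $2, 15       | $0=0 $1=2 $2=17 $3=14 $4=0
PC=2  bne  $3, $1, L4        | $0=0 $1=2 $2=17 $3=14 $4=0  [TAKEN]
PC=3  nor  $1, $2, $1        | $0=0 $1=65516 $2=17 $3=14 $4=0
PC=4  ori   $2, $2, 0        | $0=0 $1=65516 $2=17 $3=14 $4=0
PC=5  nor  $3, $1, $2        | $0=0 $1=65516 $2=17 $3=2 $4=0
PC=6  ori   $1, $4, 1        | $0=0 $1=1 $2=17 $3=2 $4=0
PC=7  bne  $1, $4, L11       | $0=0 $1=1 $2=17 $3=2 $4=0  [TAKEN]
PC=8  slti  $4, $0, 7        | $0=0 $1=1 $2=17 $3=2 $4=1

$0=0 $1=1 $2=17 $3=2 $4=1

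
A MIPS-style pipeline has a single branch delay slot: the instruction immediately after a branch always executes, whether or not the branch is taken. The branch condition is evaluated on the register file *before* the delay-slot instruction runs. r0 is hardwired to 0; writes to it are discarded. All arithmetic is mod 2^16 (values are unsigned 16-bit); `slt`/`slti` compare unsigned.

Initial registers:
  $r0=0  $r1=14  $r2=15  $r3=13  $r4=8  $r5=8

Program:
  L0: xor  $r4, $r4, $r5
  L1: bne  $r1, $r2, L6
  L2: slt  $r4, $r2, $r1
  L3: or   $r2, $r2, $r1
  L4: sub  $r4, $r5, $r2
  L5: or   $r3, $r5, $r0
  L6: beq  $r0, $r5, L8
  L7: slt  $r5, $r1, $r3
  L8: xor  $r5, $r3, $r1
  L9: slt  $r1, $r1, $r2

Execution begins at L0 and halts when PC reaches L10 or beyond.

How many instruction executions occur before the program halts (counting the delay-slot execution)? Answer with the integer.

[0] xor  $r4, $r4, $r5  →  {$r0:0, $r1:14, $r2:15, $r3:13, $r4:0, $r5:8}
[1] bne  $r1, $r2, L6  →  {$r0:0, $r1:14, $r2:15, $r3:13, $r4:0, $r5:8}  ⟨branch taken⟩
[2] slt  $r4, $r2, $r1  →  {$r0:0, $r1:14, $r2:15, $r3:13, $r4:0, $r5:8}
[6] beq  $r0, $r5, L8  →  {$r0:0, $r1:14, $r2:15, $r3:13, $r4:0, $r5:8}  ⟨branch fallthrough⟩
[7] slt  $r5, $r1, $r3  →  {$r0:0, $r1:14, $r2:15, $r3:13, $r4:0, $r5:0}
[8] xor  $r5, $r3, $r1  →  {$r0:0, $r1:14, $r2:15, $r3:13, $r4:0, $r5:3}
[9] slt  $r1, $r1, $r2  →  {$r0:0, $r1:1, $r2:15, $r3:13, $r4:0, $r5:3}

7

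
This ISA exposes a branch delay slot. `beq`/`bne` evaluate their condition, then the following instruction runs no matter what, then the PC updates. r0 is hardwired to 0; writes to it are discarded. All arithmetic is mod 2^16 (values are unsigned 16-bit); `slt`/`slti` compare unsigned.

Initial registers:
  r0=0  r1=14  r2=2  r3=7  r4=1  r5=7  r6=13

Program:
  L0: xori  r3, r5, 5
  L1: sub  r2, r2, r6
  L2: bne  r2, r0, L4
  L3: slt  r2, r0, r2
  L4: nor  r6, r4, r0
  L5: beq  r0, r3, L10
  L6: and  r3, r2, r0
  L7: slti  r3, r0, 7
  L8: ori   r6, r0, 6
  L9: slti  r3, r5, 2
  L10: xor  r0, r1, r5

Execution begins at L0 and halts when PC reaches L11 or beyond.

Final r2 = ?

#0 xori  r3, r5, 5 ; 0/14/2/2/1/7/13
#1 sub  r2, r2, r6 ; 0/14/65525/2/1/7/13
#2 bne  r2, r0, L4 ; 0/14/65525/2/1/7/13 ; →target
#3 slt  r2, r0, r2 ; 0/14/1/2/1/7/13
#4 nor  r6, r4, r0 ; 0/14/1/2/1/7/65534
#5 beq  r0, r3, L10 ; 0/14/1/2/1/7/65534 ; →fallthru
#6 and  r3, r2, r0 ; 0/14/1/0/1/7/65534
#7 slti  r3, r0, 7 ; 0/14/1/1/1/7/65534
#8 ori   r6, r0, 6 ; 0/14/1/1/1/7/6
#9 slti  r3, r5, 2 ; 0/14/1/0/1/7/6
#10 xor  r0, r1, r5 ; 0/14/1/0/1/7/6

1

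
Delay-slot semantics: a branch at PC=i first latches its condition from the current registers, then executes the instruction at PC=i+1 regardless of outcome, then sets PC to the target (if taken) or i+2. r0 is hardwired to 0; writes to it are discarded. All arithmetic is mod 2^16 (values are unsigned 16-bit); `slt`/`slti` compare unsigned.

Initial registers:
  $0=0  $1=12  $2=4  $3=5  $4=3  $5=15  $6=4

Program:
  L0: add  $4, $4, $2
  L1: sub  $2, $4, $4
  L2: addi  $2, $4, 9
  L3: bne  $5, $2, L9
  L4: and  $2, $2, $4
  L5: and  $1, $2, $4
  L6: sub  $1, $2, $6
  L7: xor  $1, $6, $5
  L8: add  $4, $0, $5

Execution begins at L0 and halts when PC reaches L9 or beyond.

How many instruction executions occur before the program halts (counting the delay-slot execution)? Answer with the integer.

5

  step pc=0: add  $4, $4, $2  regs=(0,12,4,5,7,15,4)
  step pc=1: sub  $2, $4, $4  regs=(0,12,0,5,7,15,4)
  step pc=2: addi  $2, $4, 9  regs=(0,12,16,5,7,15,4)
  step pc=3: bne  $5, $2, L9  cond=T  regs=(0,12,16,5,7,15,4)
  step pc=4: and  $2, $2, $4  regs=(0,12,0,5,7,15,4)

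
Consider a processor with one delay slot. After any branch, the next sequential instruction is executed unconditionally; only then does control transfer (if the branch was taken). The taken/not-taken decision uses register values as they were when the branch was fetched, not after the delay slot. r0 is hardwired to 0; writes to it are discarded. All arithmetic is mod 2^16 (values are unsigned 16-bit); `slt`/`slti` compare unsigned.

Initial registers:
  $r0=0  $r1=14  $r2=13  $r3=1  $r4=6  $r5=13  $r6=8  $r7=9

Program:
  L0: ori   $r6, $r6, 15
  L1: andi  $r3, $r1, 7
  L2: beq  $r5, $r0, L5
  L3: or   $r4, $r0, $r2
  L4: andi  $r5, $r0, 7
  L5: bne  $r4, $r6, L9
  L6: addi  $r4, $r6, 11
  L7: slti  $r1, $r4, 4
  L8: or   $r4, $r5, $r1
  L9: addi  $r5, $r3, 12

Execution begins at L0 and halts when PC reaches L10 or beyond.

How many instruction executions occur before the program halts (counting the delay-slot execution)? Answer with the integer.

8

PC=0  ori   $r6, $r6, 15     | $r0=0 $r1=14 $r2=13 $r3=1 $r4=6 $r5=13 $r6=15 $r7=9
PC=1  andi  $r3, $r1, 7      | $r0=0 $r1=14 $r2=13 $r3=6 $r4=6 $r5=13 $r6=15 $r7=9
PC=2  beq  $r5, $r0, L5      | $r0=0 $r1=14 $r2=13 $r3=6 $r4=6 $r5=13 $r6=15 $r7=9  [not taken]
PC=3  or   $r4, $r0, $r2     | $r0=0 $r1=14 $r2=13 $r3=6 $r4=13 $r5=13 $r6=15 $r7=9
PC=4  andi  $r5, $r0, 7      | $r0=0 $r1=14 $r2=13 $r3=6 $r4=13 $r5=0 $r6=15 $r7=9
PC=5  bne  $r4, $r6, L9      | $r0=0 $r1=14 $r2=13 $r3=6 $r4=13 $r5=0 $r6=15 $r7=9  [TAKEN]
PC=6  addi  $r4, $r6, 11     | $r0=0 $r1=14 $r2=13 $r3=6 $r4=26 $r5=0 $r6=15 $r7=9
PC=9  addi  $r5, $r3, 12     | $r0=0 $r1=14 $r2=13 $r3=6 $r4=26 $r5=18 $r6=15 $r7=9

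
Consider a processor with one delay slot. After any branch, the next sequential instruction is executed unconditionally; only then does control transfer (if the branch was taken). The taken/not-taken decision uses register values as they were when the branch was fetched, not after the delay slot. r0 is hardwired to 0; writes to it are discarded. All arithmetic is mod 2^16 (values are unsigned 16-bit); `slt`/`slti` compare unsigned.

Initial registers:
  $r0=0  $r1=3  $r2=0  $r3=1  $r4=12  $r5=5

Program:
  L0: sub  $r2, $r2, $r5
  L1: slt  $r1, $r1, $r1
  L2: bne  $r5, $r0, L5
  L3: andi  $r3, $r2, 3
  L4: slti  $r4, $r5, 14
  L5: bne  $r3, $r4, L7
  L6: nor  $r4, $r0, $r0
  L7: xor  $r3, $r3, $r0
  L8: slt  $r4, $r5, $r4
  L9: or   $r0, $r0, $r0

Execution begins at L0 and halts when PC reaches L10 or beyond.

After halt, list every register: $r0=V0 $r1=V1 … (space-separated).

PC=0  sub  $r2, $r2, $r5     | $r0=0 $r1=3 $r2=65531 $r3=1 $r4=12 $r5=5
PC=1  slt  $r1, $r1, $r1     | $r0=0 $r1=0 $r2=65531 $r3=1 $r4=12 $r5=5
PC=2  bne  $r5, $r0, L5      | $r0=0 $r1=0 $r2=65531 $r3=1 $r4=12 $r5=5  [TAKEN]
PC=3  andi  $r3, $r2, 3      | $r0=0 $r1=0 $r2=65531 $r3=3 $r4=12 $r5=5
PC=5  bne  $r3, $r4, L7      | $r0=0 $r1=0 $r2=65531 $r3=3 $r4=12 $r5=5  [TAKEN]
PC=6  nor  $r4, $r0, $r0     | $r0=0 $r1=0 $r2=65531 $r3=3 $r4=65535 $r5=5
PC=7  xor  $r3, $r3, $r0     | $r0=0 $r1=0 $r2=65531 $r3=3 $r4=65535 $r5=5
PC=8  slt  $r4, $r5, $r4     | $r0=0 $r1=0 $r2=65531 $r3=3 $r4=1 $r5=5
PC=9  or   $r0, $r0, $r0     | $r0=0 $r1=0 $r2=65531 $r3=3 $r4=1 $r5=5

$r0=0 $r1=0 $r2=65531 $r3=3 $r4=1 $r5=5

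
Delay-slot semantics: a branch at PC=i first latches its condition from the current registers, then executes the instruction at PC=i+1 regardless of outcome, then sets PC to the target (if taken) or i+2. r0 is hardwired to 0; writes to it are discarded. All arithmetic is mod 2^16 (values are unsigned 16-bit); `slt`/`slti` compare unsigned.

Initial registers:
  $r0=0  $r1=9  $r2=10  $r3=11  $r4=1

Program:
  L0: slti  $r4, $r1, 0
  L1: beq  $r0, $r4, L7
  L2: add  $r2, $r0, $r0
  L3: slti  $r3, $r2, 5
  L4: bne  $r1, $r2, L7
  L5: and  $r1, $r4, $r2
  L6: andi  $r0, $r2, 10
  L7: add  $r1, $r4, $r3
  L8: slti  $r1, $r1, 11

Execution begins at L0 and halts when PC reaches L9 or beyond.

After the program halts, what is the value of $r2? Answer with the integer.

PC=0  slti  $r4, $r1, 0      | $r0=0 $r1=9 $r2=10 $r3=11 $r4=0
PC=1  beq  $r0, $r4, L7      | $r0=0 $r1=9 $r2=10 $r3=11 $r4=0  [TAKEN]
PC=2  add  $r2, $r0, $r0     | $r0=0 $r1=9 $r2=0 $r3=11 $r4=0
PC=7  add  $r1, $r4, $r3     | $r0=0 $r1=11 $r2=0 $r3=11 $r4=0
PC=8  slti  $r1, $r1, 11     | $r0=0 $r1=0 $r2=0 $r3=11 $r4=0

0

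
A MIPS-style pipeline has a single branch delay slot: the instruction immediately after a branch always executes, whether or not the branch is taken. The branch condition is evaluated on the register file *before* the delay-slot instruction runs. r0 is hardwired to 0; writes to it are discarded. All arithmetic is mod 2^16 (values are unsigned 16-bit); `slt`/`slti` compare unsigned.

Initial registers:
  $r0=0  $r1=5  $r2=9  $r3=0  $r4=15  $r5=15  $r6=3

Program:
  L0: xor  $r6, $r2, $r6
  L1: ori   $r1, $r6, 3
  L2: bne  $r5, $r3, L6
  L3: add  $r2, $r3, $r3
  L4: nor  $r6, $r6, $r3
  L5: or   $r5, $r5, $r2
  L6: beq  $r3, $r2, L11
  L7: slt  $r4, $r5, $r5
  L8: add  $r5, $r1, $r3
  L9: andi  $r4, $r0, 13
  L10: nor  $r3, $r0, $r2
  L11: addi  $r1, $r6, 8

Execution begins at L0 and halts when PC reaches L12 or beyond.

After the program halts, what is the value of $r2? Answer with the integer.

#0 xor  $r6, $r2, $r6 ; 0/5/9/0/15/15/10
#1 ori   $r1, $r6, 3 ; 0/11/9/0/15/15/10
#2 bne  $r5, $r3, L6 ; 0/11/9/0/15/15/10 ; →target
#3 add  $r2, $r3, $r3 ; 0/11/0/0/15/15/10
#6 beq  $r3, $r2, L11 ; 0/11/0/0/15/15/10 ; →target
#7 slt  $r4, $r5, $r5 ; 0/11/0/0/0/15/10
#11 addi  $r1, $r6, 8 ; 0/18/0/0/0/15/10

0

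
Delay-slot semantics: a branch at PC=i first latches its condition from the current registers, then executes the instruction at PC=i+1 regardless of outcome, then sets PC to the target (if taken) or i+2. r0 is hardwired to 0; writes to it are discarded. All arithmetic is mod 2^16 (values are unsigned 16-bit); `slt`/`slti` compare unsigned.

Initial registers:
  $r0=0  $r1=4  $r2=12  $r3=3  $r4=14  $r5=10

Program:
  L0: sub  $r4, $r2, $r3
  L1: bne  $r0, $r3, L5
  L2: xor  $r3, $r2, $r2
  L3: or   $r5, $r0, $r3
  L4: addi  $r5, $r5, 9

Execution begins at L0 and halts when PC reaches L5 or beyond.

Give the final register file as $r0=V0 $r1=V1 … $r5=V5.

  step pc=0: sub  $r4, $r2, $r3  regs=(0,4,12,3,9,10)
  step pc=1: bne  $r0, $r3, L5  cond=T  regs=(0,4,12,3,9,10)
  step pc=2: xor  $r3, $r2, $r2  regs=(0,4,12,0,9,10)

$r0=0 $r1=4 $r2=12 $r3=0 $r4=9 $r5=10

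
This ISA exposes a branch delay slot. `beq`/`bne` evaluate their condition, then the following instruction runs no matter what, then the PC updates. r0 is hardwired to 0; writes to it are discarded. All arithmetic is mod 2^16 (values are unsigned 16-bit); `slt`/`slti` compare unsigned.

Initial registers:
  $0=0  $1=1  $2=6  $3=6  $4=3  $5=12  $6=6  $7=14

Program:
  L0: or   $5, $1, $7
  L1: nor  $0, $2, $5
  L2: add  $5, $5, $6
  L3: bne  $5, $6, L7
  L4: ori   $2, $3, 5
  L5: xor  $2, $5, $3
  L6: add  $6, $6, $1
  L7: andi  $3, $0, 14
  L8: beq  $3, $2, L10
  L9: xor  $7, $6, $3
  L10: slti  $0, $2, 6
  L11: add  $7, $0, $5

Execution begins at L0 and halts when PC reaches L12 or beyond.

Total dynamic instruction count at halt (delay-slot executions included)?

  step pc=0: or   $5, $1, $7  regs=(0,1,6,6,3,15,6,14)
  step pc=1: nor  $0, $2, $5  regs=(0,1,6,6,3,15,6,14)
  step pc=2: add  $5, $5, $6  regs=(0,1,6,6,3,21,6,14)
  step pc=3: bne  $5, $6, L7  cond=T  regs=(0,1,6,6,3,21,6,14)
  step pc=4: ori   $2, $3, 5  regs=(0,1,7,6,3,21,6,14)
  step pc=7: andi  $3, $0, 14  regs=(0,1,7,0,3,21,6,14)
  step pc=8: beq  $3, $2, L10  cond=F  regs=(0,1,7,0,3,21,6,14)
  step pc=9: xor  $7, $6, $3  regs=(0,1,7,0,3,21,6,6)
  step pc=10: slti  $0, $2, 6  regs=(0,1,7,0,3,21,6,6)
  step pc=11: add  $7, $0, $5  regs=(0,1,7,0,3,21,6,21)

10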